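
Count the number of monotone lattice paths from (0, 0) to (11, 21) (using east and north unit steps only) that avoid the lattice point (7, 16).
Number of paths = 98134698

Total paths from (0, 0) to (11, 21): C(32, 11) = 129024480. Paths through (7, 16): (paths (0, 0) → (7, 16)) × (paths (7, 16) → (11, 21)) = C(23, 7) · C(9, 4) = 245157 · 126 = 30889782. Avoidance count = 129024480 − 30889782 = 98134698.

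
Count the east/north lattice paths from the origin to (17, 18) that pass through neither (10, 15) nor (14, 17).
Number of paths = 3280711950

Inclusion–exclusion. Total paths: C(35, 17) = 4537567650. Through P₁: C(25, 10)·C(10, 7) = 392251200. Through P₂: C(31, 14)·C(4, 3) = 1060730100. Since P₁ is strictly southwest of P₂, a monotone path through both must visit P₁ then P₂; paths through both = C(25, 10)·C(6, 4)·C(4, 3) = 196125600. Avoid both = 4537567650 − 392251200 − 1060730100 + 196125600 = 3280711950.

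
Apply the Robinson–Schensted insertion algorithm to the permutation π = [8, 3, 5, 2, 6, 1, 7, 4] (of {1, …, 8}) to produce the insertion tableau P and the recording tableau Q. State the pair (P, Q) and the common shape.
P = [1, 4, 6, 7] / [2, 5] / [3] / [8];  Q = [1, 3, 5, 7] / [2, 8] / [4] / [6];  common shape = (4, 2, 1, 1)

Row-insert the values π_1, π_2, … into P one at a time, bumping the leftmost entry strictly greater than the inserted value down to the next row. The recording tableau Q records, in position (i, j), the step at which that cell was added to P.
  Insert 8 (step 1): P = [8];  Q = [1]
  Insert 3 (step 2): P = [3] / [8];  Q = [1] / [2]
  Insert 5 (step 3): P = [3, 5] / [8];  Q = [1, 3] / [2]
  Insert 2 (step 4): P = [2, 5] / [3] / [8];  Q = [1, 3] / [2] / [4]
  Insert 6 (step 5): P = [2, 5, 6] / [3] / [8];  Q = [1, 3, 5] / [2] / [4]
  Insert 1 (step 6): P = [1, 5, 6] / [2] / [3] / [8];  Q = [1, 3, 5] / [2] / [4] / [6]
  Insert 7 (step 7): P = [1, 5, 6, 7] / [2] / [3] / [8];  Q = [1, 3, 5, 7] / [2] / [4] / [6]
  Insert 4 (step 8): P = [1, 4, 6, 7] / [2, 5] / [3] / [8];  Q = [1, 3, 5, 7] / [2, 8] / [4] / [6]
Final shape: (4, 2, 1, 1).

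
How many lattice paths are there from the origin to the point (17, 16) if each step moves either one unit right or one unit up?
Number of paths = 1166803110

A monotone lattice path from (0, 0) to (17, 16) consists of 17 east steps and 16 north steps in some order, so it is determined by which 17 of the 33 steps are east. The count is C(33, 17) = 1166803110.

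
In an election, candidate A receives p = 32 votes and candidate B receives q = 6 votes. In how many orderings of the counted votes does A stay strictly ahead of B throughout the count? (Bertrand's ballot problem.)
Strict-lead orderings = 1888887

Total orderings of the 38 votes with 32 for A: C(38, 32) = 2760681. By the Bertrand ballot formula (Cycle Lemma / reflection principle), the number of orderings in which A is strictly ahead of B throughout is (p − q)/(p + q) · C(p + q, p) = (32 − 6)/(32 + 6) · 2760681 = 1888887.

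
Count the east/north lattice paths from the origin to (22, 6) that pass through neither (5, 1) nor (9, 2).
Number of paths = 159236

Inclusion–exclusion. Total paths: C(28, 22) = 376740. Through P₁: C(6, 5)·C(22, 17) = 158004. Through P₂: C(11, 9)·C(17, 13) = 130900. Since P₁ is strictly southwest of P₂, a monotone path through both must visit P₁ then P₂; paths through both = C(6, 5)·C(5, 4)·C(17, 13) = 71400. Avoid both = 376740 − 158004 − 130900 + 71400 = 159236.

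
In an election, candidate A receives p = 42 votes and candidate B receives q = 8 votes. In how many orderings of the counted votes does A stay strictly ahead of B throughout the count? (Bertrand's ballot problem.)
Strict-lead orderings = 365077482

Total orderings of the 50 votes with 42 for A: C(50, 42) = 536878650. By the Bertrand ballot formula (Cycle Lemma / reflection principle), the number of orderings in which A is strictly ahead of B throughout is (p − q)/(p + q) · C(p + q, p) = (42 − 8)/(42 + 8) · 536878650 = 365077482.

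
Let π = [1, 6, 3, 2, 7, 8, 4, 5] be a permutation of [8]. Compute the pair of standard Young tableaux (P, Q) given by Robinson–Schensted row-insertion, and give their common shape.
P = [1, 2, 4, 5] / [3, 7, 8] / [6];  Q = [1, 2, 5, 6] / [3, 7, 8] / [4];  common shape = (4, 3, 1)

Row-insert the values π_1, π_2, … into P one at a time, bumping the leftmost entry strictly greater than the inserted value down to the next row. The recording tableau Q records, in position (i, j), the step at which that cell was added to P.
  Insert 1 (step 1): P = [1];  Q = [1]
  Insert 6 (step 2): P = [1, 6];  Q = [1, 2]
  Insert 3 (step 3): P = [1, 3] / [6];  Q = [1, 2] / [3]
  Insert 2 (step 4): P = [1, 2] / [3] / [6];  Q = [1, 2] / [3] / [4]
  Insert 7 (step 5): P = [1, 2, 7] / [3] / [6];  Q = [1, 2, 5] / [3] / [4]
  Insert 8 (step 6): P = [1, 2, 7, 8] / [3] / [6];  Q = [1, 2, 5, 6] / [3] / [4]
  Insert 4 (step 7): P = [1, 2, 4, 8] / [3, 7] / [6];  Q = [1, 2, 5, 6] / [3, 7] / [4]
  Insert 5 (step 8): P = [1, 2, 4, 5] / [3, 7, 8] / [6];  Q = [1, 2, 5, 6] / [3, 7, 8] / [4]
Final shape: (4, 3, 1).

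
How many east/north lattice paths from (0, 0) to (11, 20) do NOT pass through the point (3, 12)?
Number of paths = 78816465

Total paths from (0, 0) to (11, 20): C(31, 11) = 84672315. Paths through (3, 12): (paths (0, 0) → (3, 12)) × (paths (3, 12) → (11, 20)) = C(15, 3) · C(16, 8) = 455 · 12870 = 5855850. Avoidance count = 84672315 − 5855850 = 78816465.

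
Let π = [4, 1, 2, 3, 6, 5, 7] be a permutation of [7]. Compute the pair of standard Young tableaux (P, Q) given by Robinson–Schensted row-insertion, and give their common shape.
P = [1, 2, 3, 5, 7] / [4, 6];  Q = [1, 3, 4, 5, 7] / [2, 6];  common shape = (5, 2)

Row-insert the values π_1, π_2, … into P one at a time, bumping the leftmost entry strictly greater than the inserted value down to the next row. The recording tableau Q records, in position (i, j), the step at which that cell was added to P.
  Insert 4 (step 1): P = [4];  Q = [1]
  Insert 1 (step 2): P = [1] / [4];  Q = [1] / [2]
  Insert 2 (step 3): P = [1, 2] / [4];  Q = [1, 3] / [2]
  Insert 3 (step 4): P = [1, 2, 3] / [4];  Q = [1, 3, 4] / [2]
  Insert 6 (step 5): P = [1, 2, 3, 6] / [4];  Q = [1, 3, 4, 5] / [2]
  Insert 5 (step 6): P = [1, 2, 3, 5] / [4, 6];  Q = [1, 3, 4, 5] / [2, 6]
  Insert 7 (step 7): P = [1, 2, 3, 5, 7] / [4, 6];  Q = [1, 3, 4, 5, 7] / [2, 6]
Final shape: (5, 2).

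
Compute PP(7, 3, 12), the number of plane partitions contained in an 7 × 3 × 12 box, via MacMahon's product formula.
PP(7, 3, 12) = 1577078895600

Evaluate the triple product over i = 1..7, j = 1..3, k = 1..12. The factors are (2/1) · (3/2) · (4/3) · (5/4) · (6/5) · (7/6) · (8/7) · (9/8) · … (252 factors total). The numerators and denominators telescope so the product is an integer; carrying out the multiplication exactly gives PP(7, 3, 12) = 1577078895600.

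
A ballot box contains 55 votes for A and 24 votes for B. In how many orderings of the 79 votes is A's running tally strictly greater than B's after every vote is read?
Strict-lead orderings = 44564183800500860860

Total orderings of the 79 votes with 55 for A: C(79, 55) = 113566790975469935740. By the Bertrand ballot formula (Cycle Lemma / reflection principle), the number of orderings in which A is strictly ahead of B throughout is (p − q)/(p + q) · C(p + q, p) = (55 − 24)/(55 + 24) · 113566790975469935740 = 44564183800500860860.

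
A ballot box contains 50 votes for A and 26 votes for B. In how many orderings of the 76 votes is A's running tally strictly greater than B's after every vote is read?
Strict-lead orderings = 48543274284137440272

Total orderings of the 76 votes with 50 for A: C(76, 50) = 153720368566435227528. By the Bertrand ballot formula (Cycle Lemma / reflection principle), the number of orderings in which A is strictly ahead of B throughout is (p − q)/(p + q) · C(p + q, p) = (50 − 26)/(50 + 26) · 153720368566435227528 = 48543274284137440272.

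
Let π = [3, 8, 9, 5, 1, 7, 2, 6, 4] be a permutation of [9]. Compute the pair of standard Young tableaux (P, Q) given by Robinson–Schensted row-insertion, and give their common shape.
P = [1, 2, 4] / [3, 5, 6] / [7, 9] / [8];  Q = [1, 2, 3] / [4, 6, 8] / [5, 7] / [9];  common shape = (3, 3, 2, 1)

Row-insert the values π_1, π_2, … into P one at a time, bumping the leftmost entry strictly greater than the inserted value down to the next row. The recording tableau Q records, in position (i, j), the step at which that cell was added to P.
  Insert 3 (step 1): P = [3];  Q = [1]
  Insert 8 (step 2): P = [3, 8];  Q = [1, 2]
  Insert 9 (step 3): P = [3, 8, 9];  Q = [1, 2, 3]
  Insert 5 (step 4): P = [3, 5, 9] / [8];  Q = [1, 2, 3] / [4]
  Insert 1 (step 5): P = [1, 5, 9] / [3] / [8];  Q = [1, 2, 3] / [4] / [5]
  Insert 7 (step 6): P = [1, 5, 7] / [3, 9] / [8];  Q = [1, 2, 3] / [4, 6] / [5]
  Insert 2 (step 7): P = [1, 2, 7] / [3, 5] / [8, 9];  Q = [1, 2, 3] / [4, 6] / [5, 7]
  Insert 6 (step 8): P = [1, 2, 6] / [3, 5, 7] / [8, 9];  Q = [1, 2, 3] / [4, 6, 8] / [5, 7]
  Insert 4 (step 9): P = [1, 2, 4] / [3, 5, 6] / [7, 9] / [8];  Q = [1, 2, 3] / [4, 6, 8] / [5, 7] / [9]
Final shape: (3, 3, 2, 1).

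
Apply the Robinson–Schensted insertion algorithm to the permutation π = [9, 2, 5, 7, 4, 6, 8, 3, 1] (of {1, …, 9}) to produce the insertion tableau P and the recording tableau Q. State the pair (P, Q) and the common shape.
P = [1, 3, 6, 8] / [2, 7] / [4] / [5] / [9];  Q = [1, 3, 4, 7] / [2, 6] / [5] / [8] / [9];  common shape = (4, 2, 1, 1, 1)

Row-insert the values π_1, π_2, … into P one at a time, bumping the leftmost entry strictly greater than the inserted value down to the next row. The recording tableau Q records, in position (i, j), the step at which that cell was added to P.
  Insert 9 (step 1): P = [9];  Q = [1]
  Insert 2 (step 2): P = [2] / [9];  Q = [1] / [2]
  Insert 5 (step 3): P = [2, 5] / [9];  Q = [1, 3] / [2]
  Insert 7 (step 4): P = [2, 5, 7] / [9];  Q = [1, 3, 4] / [2]
  Insert 4 (step 5): P = [2, 4, 7] / [5] / [9];  Q = [1, 3, 4] / [2] / [5]
  Insert 6 (step 6): P = [2, 4, 6] / [5, 7] / [9];  Q = [1, 3, 4] / [2, 6] / [5]
  Insert 8 (step 7): P = [2, 4, 6, 8] / [5, 7] / [9];  Q = [1, 3, 4, 7] / [2, 6] / [5]
  Insert 3 (step 8): P = [2, 3, 6, 8] / [4, 7] / [5] / [9];  Q = [1, 3, 4, 7] / [2, 6] / [5] / [8]
  Insert 1 (step 9): P = [1, 3, 6, 8] / [2, 7] / [4] / [5] / [9];  Q = [1, 3, 4, 7] / [2, 6] / [5] / [8] / [9]
Final shape: (4, 2, 1, 1, 1).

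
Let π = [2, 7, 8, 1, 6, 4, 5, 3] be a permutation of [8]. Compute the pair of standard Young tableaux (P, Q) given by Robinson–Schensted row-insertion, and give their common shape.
P = [1, 3, 5] / [2, 4, 8] / [6] / [7];  Q = [1, 2, 3] / [4, 5, 7] / [6] / [8];  common shape = (3, 3, 1, 1)

Row-insert the values π_1, π_2, … into P one at a time, bumping the leftmost entry strictly greater than the inserted value down to the next row. The recording tableau Q records, in position (i, j), the step at which that cell was added to P.
  Insert 2 (step 1): P = [2];  Q = [1]
  Insert 7 (step 2): P = [2, 7];  Q = [1, 2]
  Insert 8 (step 3): P = [2, 7, 8];  Q = [1, 2, 3]
  Insert 1 (step 4): P = [1, 7, 8] / [2];  Q = [1, 2, 3] / [4]
  Insert 6 (step 5): P = [1, 6, 8] / [2, 7];  Q = [1, 2, 3] / [4, 5]
  Insert 4 (step 6): P = [1, 4, 8] / [2, 6] / [7];  Q = [1, 2, 3] / [4, 5] / [6]
  Insert 5 (step 7): P = [1, 4, 5] / [2, 6, 8] / [7];  Q = [1, 2, 3] / [4, 5, 7] / [6]
  Insert 3 (step 8): P = [1, 3, 5] / [2, 4, 8] / [6] / [7];  Q = [1, 2, 3] / [4, 5, 7] / [6] / [8]
Final shape: (3, 3, 1, 1).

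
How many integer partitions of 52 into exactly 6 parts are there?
p(52, 6 parts) = 6510

Partitions of n into exactly k parts are in bijection with partitions of n − k into at most k parts (subtract 1 from each part). So p(52, exactly 6) = p(46, parts ≤ 6). Computing via the recurrence p(m, j) = p(m, j−1) + p(m−j, j) gives 6510.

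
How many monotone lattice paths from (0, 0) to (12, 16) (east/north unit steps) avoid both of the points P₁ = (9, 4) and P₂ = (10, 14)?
Number of paths = 18376084

Inclusion–exclusion. Total paths: C(28, 12) = 30421755. Through P₁: C(13, 9)·C(15, 3) = 325325. Through P₂: C(24, 10)·C(4, 2) = 11767536. Since P₁ is strictly southwest of P₂, a monotone path through both must visit P₁ then P₂; paths through both = C(13, 9)·C(11, 1)·C(4, 2) = 47190. Avoid both = 30421755 − 325325 − 11767536 + 47190 = 18376084.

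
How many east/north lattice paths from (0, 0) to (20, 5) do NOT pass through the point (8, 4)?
Number of paths = 46695

Total paths from (0, 0) to (20, 5): C(25, 20) = 53130. Paths through (8, 4): (paths (0, 0) → (8, 4)) × (paths (8, 4) → (20, 5)) = C(12, 8) · C(13, 12) = 495 · 13 = 6435. Avoidance count = 53130 − 6435 = 46695.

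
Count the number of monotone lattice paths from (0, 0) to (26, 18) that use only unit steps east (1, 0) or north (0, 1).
Number of paths = 1029530696964

A monotone lattice path from (0, 0) to (26, 18) consists of 26 east steps and 18 north steps in some order, so it is determined by which 26 of the 44 steps are east. The count is C(44, 26) = 1029530696964.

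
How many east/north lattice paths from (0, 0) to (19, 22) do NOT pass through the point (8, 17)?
Number of paths = 239938350600

Total paths from (0, 0) to (19, 22): C(41, 19) = 244662670200. Paths through (8, 17): (paths (0, 0) → (8, 17)) × (paths (8, 17) → (19, 22)) = C(25, 8) · C(16, 11) = 1081575 · 4368 = 4724319600. Avoidance count = 244662670200 − 4724319600 = 239938350600.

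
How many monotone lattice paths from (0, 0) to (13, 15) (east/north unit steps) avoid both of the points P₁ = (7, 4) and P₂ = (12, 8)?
Number of paths = 32682960

Inclusion–exclusion. Total paths: C(28, 13) = 37442160. Through P₁: C(11, 7)·C(17, 6) = 4084080. Through P₂: C(20, 12)·C(8, 1) = 1007760. Since P₁ is strictly southwest of P₂, a monotone path through both must visit P₁ then P₂; paths through both = C(11, 7)·C(9, 5)·C(8, 1) = 332640. Avoid both = 37442160 − 4084080 − 1007760 + 332640 = 32682960.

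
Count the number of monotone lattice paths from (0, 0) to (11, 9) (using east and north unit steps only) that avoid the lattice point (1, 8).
Number of paths = 167861

Total paths from (0, 0) to (11, 9): C(20, 11) = 167960. Paths through (1, 8): (paths (0, 0) → (1, 8)) × (paths (1, 8) → (11, 9)) = C(9, 1) · C(11, 10) = 9 · 11 = 99. Avoidance count = 167960 − 99 = 167861.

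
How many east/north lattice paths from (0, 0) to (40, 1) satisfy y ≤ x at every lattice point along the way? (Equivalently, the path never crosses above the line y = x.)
Number of paths = 40

By the reflection principle (André's argument), the number of monotone paths to (40, 1) with n ≤ m that never go above y = x is C(41, 40) − C(41, 41) = 41 − 1 = 40.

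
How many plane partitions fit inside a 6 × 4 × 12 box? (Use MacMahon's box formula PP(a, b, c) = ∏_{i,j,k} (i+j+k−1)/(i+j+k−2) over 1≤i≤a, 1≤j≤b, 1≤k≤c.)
PP(6, 4, 12) = 64344818940480

Evaluate the triple product over i = 1..6, j = 1..4, k = 1..12. The factors are (2/1) · (3/2) · (4/3) · (5/4) · (6/5) · (7/6) · (8/7) · (9/8) · … (288 factors total). The numerators and denominators telescope so the product is an integer; carrying out the multiplication exactly gives PP(6, 4, 12) = 64344818940480.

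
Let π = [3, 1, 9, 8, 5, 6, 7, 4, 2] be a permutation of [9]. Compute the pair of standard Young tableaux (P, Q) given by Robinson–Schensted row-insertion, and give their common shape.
P = [1, 2, 6, 7] / [3, 4] / [5] / [8] / [9];  Q = [1, 3, 6, 7] / [2, 4] / [5] / [8] / [9];  common shape = (4, 2, 1, 1, 1)

Row-insert the values π_1, π_2, … into P one at a time, bumping the leftmost entry strictly greater than the inserted value down to the next row. The recording tableau Q records, in position (i, j), the step at which that cell was added to P.
  Insert 3 (step 1): P = [3];  Q = [1]
  Insert 1 (step 2): P = [1] / [3];  Q = [1] / [2]
  Insert 9 (step 3): P = [1, 9] / [3];  Q = [1, 3] / [2]
  Insert 8 (step 4): P = [1, 8] / [3, 9];  Q = [1, 3] / [2, 4]
  Insert 5 (step 5): P = [1, 5] / [3, 8] / [9];  Q = [1, 3] / [2, 4] / [5]
  Insert 6 (step 6): P = [1, 5, 6] / [3, 8] / [9];  Q = [1, 3, 6] / [2, 4] / [5]
  Insert 7 (step 7): P = [1, 5, 6, 7] / [3, 8] / [9];  Q = [1, 3, 6, 7] / [2, 4] / [5]
  Insert 4 (step 8): P = [1, 4, 6, 7] / [3, 5] / [8] / [9];  Q = [1, 3, 6, 7] / [2, 4] / [5] / [8]
  Insert 2 (step 9): P = [1, 2, 6, 7] / [3, 4] / [5] / [8] / [9];  Q = [1, 3, 6, 7] / [2, 4] / [5] / [8] / [9]
Final shape: (4, 2, 1, 1, 1).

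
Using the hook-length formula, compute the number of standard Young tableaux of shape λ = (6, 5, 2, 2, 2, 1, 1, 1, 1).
# SYT of shape (6, 5, 2, 2, 2, 1, 1, 1, 1) = 277134000

Hook-length formula: f^λ = n! / Π hook(c), product over all cells c of the Young diagram. For λ = (6, 5, 2, 2, 2, 1, 1, 1, 1), n = 21 boxes. Hook lengths by row (left-to-right, top-to-bottom): [14, 9, 5, 4, 3, 1]; [12, 7, 3, 2, 1]; [8, 3]; [7, 2]; [6, 1]; [4]; [3]; [2]; [1]. Product of hooks = 184354652160. So f^λ = 21! / 184354652160 = 51090942171709440000 / 184354652160 = 277134000.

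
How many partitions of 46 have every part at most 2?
p(46, parts ≤ 2) = 24

Use the recurrence p(n, m) = p(n, m−1) + p(n−m, m): either the largest part is < m (count p(n, m−1)) or the largest part is exactly m (remove one copy of m, count p(n−m, m)). With p(0, ·) = 1 this gives p(46, parts ≤ 2) = 24. (By conjugating Young diagrams, this also counts partitions of 46 into at most 2 parts.)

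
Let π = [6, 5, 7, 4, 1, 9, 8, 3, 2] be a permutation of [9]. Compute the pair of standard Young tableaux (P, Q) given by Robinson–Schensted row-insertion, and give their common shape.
P = [1, 2, 8] / [3, 7] / [4, 9] / [5] / [6];  Q = [1, 3, 6] / [2, 7] / [4, 8] / [5] / [9];  common shape = (3, 2, 2, 1, 1)

Row-insert the values π_1, π_2, … into P one at a time, bumping the leftmost entry strictly greater than the inserted value down to the next row. The recording tableau Q records, in position (i, j), the step at which that cell was added to P.
  Insert 6 (step 1): P = [6];  Q = [1]
  Insert 5 (step 2): P = [5] / [6];  Q = [1] / [2]
  Insert 7 (step 3): P = [5, 7] / [6];  Q = [1, 3] / [2]
  Insert 4 (step 4): P = [4, 7] / [5] / [6];  Q = [1, 3] / [2] / [4]
  Insert 1 (step 5): P = [1, 7] / [4] / [5] / [6];  Q = [1, 3] / [2] / [4] / [5]
  Insert 9 (step 6): P = [1, 7, 9] / [4] / [5] / [6];  Q = [1, 3, 6] / [2] / [4] / [5]
  Insert 8 (step 7): P = [1, 7, 8] / [4, 9] / [5] / [6];  Q = [1, 3, 6] / [2, 7] / [4] / [5]
  Insert 3 (step 8): P = [1, 3, 8] / [4, 7] / [5, 9] / [6];  Q = [1, 3, 6] / [2, 7] / [4, 8] / [5]
  Insert 2 (step 9): P = [1, 2, 8] / [3, 7] / [4, 9] / [5] / [6];  Q = [1, 3, 6] / [2, 7] / [4, 8] / [5] / [9]
Final shape: (3, 2, 2, 1, 1).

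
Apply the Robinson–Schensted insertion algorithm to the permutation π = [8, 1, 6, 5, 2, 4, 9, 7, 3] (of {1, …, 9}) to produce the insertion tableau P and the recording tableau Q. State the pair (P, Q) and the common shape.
P = [1, 2, 3, 7] / [4, 9] / [5] / [6] / [8];  Q = [1, 3, 6, 7] / [2, 8] / [4] / [5] / [9];  common shape = (4, 2, 1, 1, 1)

Row-insert the values π_1, π_2, … into P one at a time, bumping the leftmost entry strictly greater than the inserted value down to the next row. The recording tableau Q records, in position (i, j), the step at which that cell was added to P.
  Insert 8 (step 1): P = [8];  Q = [1]
  Insert 1 (step 2): P = [1] / [8];  Q = [1] / [2]
  Insert 6 (step 3): P = [1, 6] / [8];  Q = [1, 3] / [2]
  Insert 5 (step 4): P = [1, 5] / [6] / [8];  Q = [1, 3] / [2] / [4]
  Insert 2 (step 5): P = [1, 2] / [5] / [6] / [8];  Q = [1, 3] / [2] / [4] / [5]
  Insert 4 (step 6): P = [1, 2, 4] / [5] / [6] / [8];  Q = [1, 3, 6] / [2] / [4] / [5]
  Insert 9 (step 7): P = [1, 2, 4, 9] / [5] / [6] / [8];  Q = [1, 3, 6, 7] / [2] / [4] / [5]
  Insert 7 (step 8): P = [1, 2, 4, 7] / [5, 9] / [6] / [8];  Q = [1, 3, 6, 7] / [2, 8] / [4] / [5]
  Insert 3 (step 9): P = [1, 2, 3, 7] / [4, 9] / [5] / [6] / [8];  Q = [1, 3, 6, 7] / [2, 8] / [4] / [5] / [9]
Final shape: (4, 2, 1, 1, 1).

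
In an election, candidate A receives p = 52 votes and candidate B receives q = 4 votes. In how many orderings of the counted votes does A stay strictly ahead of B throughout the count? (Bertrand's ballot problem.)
Strict-lead orderings = 314820

Total orderings of the 56 votes with 52 for A: C(56, 52) = 367290. By the Bertrand ballot formula (Cycle Lemma / reflection principle), the number of orderings in which A is strictly ahead of B throughout is (p − q)/(p + q) · C(p + q, p) = (52 − 4)/(52 + 4) · 367290 = 314820.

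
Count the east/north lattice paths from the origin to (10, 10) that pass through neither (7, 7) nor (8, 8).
Number of paths = 80080

Inclusion–exclusion. Total paths: C(20, 10) = 184756. Through P₁: C(14, 7)·C(6, 3) = 68640. Through P₂: C(16, 8)·C(4, 2) = 77220. Since P₁ is strictly southwest of P₂, a monotone path through both must visit P₁ then P₂; paths through both = C(14, 7)·C(2, 1)·C(4, 2) = 41184. Avoid both = 184756 − 68640 − 77220 + 41184 = 80080.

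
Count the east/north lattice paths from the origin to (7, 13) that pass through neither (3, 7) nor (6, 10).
Number of paths = 29888

Inclusion–exclusion. Total paths: C(20, 7) = 77520. Through P₁: C(10, 3)·C(10, 4) = 25200. Through P₂: C(16, 6)·C(4, 1) = 32032. Since P₁ is strictly southwest of P₂, a monotone path through both must visit P₁ then P₂; paths through both = C(10, 3)·C(6, 3)·C(4, 1) = 9600. Avoid both = 77520 − 25200 − 32032 + 9600 = 29888.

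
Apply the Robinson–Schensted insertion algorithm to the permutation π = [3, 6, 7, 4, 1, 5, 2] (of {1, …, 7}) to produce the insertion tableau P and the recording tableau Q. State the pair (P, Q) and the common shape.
P = [1, 2, 5] / [3, 4] / [6, 7];  Q = [1, 2, 3] / [4, 6] / [5, 7];  common shape = (3, 2, 2)

Row-insert the values π_1, π_2, … into P one at a time, bumping the leftmost entry strictly greater than the inserted value down to the next row. The recording tableau Q records, in position (i, j), the step at which that cell was added to P.
  Insert 3 (step 1): P = [3];  Q = [1]
  Insert 6 (step 2): P = [3, 6];  Q = [1, 2]
  Insert 7 (step 3): P = [3, 6, 7];  Q = [1, 2, 3]
  Insert 4 (step 4): P = [3, 4, 7] / [6];  Q = [1, 2, 3] / [4]
  Insert 1 (step 5): P = [1, 4, 7] / [3] / [6];  Q = [1, 2, 3] / [4] / [5]
  Insert 5 (step 6): P = [1, 4, 5] / [3, 7] / [6];  Q = [1, 2, 3] / [4, 6] / [5]
  Insert 2 (step 7): P = [1, 2, 5] / [3, 4] / [6, 7];  Q = [1, 2, 3] / [4, 6] / [5, 7]
Final shape: (3, 2, 2).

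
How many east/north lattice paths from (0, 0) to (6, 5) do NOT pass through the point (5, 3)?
Number of paths = 294

Total paths from (0, 0) to (6, 5): C(11, 6) = 462. Paths through (5, 3): (paths (0, 0) → (5, 3)) × (paths (5, 3) → (6, 5)) = C(8, 5) · C(3, 1) = 56 · 3 = 168. Avoidance count = 462 − 168 = 294.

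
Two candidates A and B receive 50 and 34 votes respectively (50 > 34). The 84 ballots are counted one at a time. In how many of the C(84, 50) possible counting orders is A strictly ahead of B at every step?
Strict-lead orderings = 70304834838164197398192

Total orderings of the 84 votes with 50 for A: C(84, 50) = 369100382900362036340508. By the Bertrand ballot formula (Cycle Lemma / reflection principle), the number of orderings in which A is strictly ahead of B throughout is (p − q)/(p + q) · C(p + q, p) = (50 − 34)/(50 + 34) · 369100382900362036340508 = 70304834838164197398192.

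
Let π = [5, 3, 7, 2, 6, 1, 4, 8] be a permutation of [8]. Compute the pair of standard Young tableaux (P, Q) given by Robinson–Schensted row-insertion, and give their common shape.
P = [1, 4, 8] / [2, 6] / [3, 7] / [5];  Q = [1, 3, 8] / [2, 5] / [4, 7] / [6];  common shape = (3, 2, 2, 1)

Row-insert the values π_1, π_2, … into P one at a time, bumping the leftmost entry strictly greater than the inserted value down to the next row. The recording tableau Q records, in position (i, j), the step at which that cell was added to P.
  Insert 5 (step 1): P = [5];  Q = [1]
  Insert 3 (step 2): P = [3] / [5];  Q = [1] / [2]
  Insert 7 (step 3): P = [3, 7] / [5];  Q = [1, 3] / [2]
  Insert 2 (step 4): P = [2, 7] / [3] / [5];  Q = [1, 3] / [2] / [4]
  Insert 6 (step 5): P = [2, 6] / [3, 7] / [5];  Q = [1, 3] / [2, 5] / [4]
  Insert 1 (step 6): P = [1, 6] / [2, 7] / [3] / [5];  Q = [1, 3] / [2, 5] / [4] / [6]
  Insert 4 (step 7): P = [1, 4] / [2, 6] / [3, 7] / [5];  Q = [1, 3] / [2, 5] / [4, 7] / [6]
  Insert 8 (step 8): P = [1, 4, 8] / [2, 6] / [3, 7] / [5];  Q = [1, 3, 8] / [2, 5] / [4, 7] / [6]
Final shape: (3, 2, 2, 1).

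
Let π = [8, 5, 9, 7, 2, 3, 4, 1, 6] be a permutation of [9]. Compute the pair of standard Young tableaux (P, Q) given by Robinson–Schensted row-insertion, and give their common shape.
P = [1, 3, 4, 6] / [2, 7] / [5, 9] / [8];  Q = [1, 3, 7, 9] / [2, 4] / [5, 6] / [8];  common shape = (4, 2, 2, 1)

Row-insert the values π_1, π_2, … into P one at a time, bumping the leftmost entry strictly greater than the inserted value down to the next row. The recording tableau Q records, in position (i, j), the step at which that cell was added to P.
  Insert 8 (step 1): P = [8];  Q = [1]
  Insert 5 (step 2): P = [5] / [8];  Q = [1] / [2]
  Insert 9 (step 3): P = [5, 9] / [8];  Q = [1, 3] / [2]
  Insert 7 (step 4): P = [5, 7] / [8, 9];  Q = [1, 3] / [2, 4]
  Insert 2 (step 5): P = [2, 7] / [5, 9] / [8];  Q = [1, 3] / [2, 4] / [5]
  Insert 3 (step 6): P = [2, 3] / [5, 7] / [8, 9];  Q = [1, 3] / [2, 4] / [5, 6]
  Insert 4 (step 7): P = [2, 3, 4] / [5, 7] / [8, 9];  Q = [1, 3, 7] / [2, 4] / [5, 6]
  Insert 1 (step 8): P = [1, 3, 4] / [2, 7] / [5, 9] / [8];  Q = [1, 3, 7] / [2, 4] / [5, 6] / [8]
  Insert 6 (step 9): P = [1, 3, 4, 6] / [2, 7] / [5, 9] / [8];  Q = [1, 3, 7, 9] / [2, 4] / [5, 6] / [8]
Final shape: (4, 2, 2, 1).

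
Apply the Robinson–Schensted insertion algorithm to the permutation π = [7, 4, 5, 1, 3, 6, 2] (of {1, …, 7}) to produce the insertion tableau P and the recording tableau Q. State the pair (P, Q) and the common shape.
P = [1, 2, 6] / [3, 5] / [4] / [7];  Q = [1, 3, 6] / [2, 5] / [4] / [7];  common shape = (3, 2, 1, 1)

Row-insert the values π_1, π_2, … into P one at a time, bumping the leftmost entry strictly greater than the inserted value down to the next row. The recording tableau Q records, in position (i, j), the step at which that cell was added to P.
  Insert 7 (step 1): P = [7];  Q = [1]
  Insert 4 (step 2): P = [4] / [7];  Q = [1] / [2]
  Insert 5 (step 3): P = [4, 5] / [7];  Q = [1, 3] / [2]
  Insert 1 (step 4): P = [1, 5] / [4] / [7];  Q = [1, 3] / [2] / [4]
  Insert 3 (step 5): P = [1, 3] / [4, 5] / [7];  Q = [1, 3] / [2, 5] / [4]
  Insert 6 (step 6): P = [1, 3, 6] / [4, 5] / [7];  Q = [1, 3, 6] / [2, 5] / [4]
  Insert 2 (step 7): P = [1, 2, 6] / [3, 5] / [4] / [7];  Q = [1, 3, 6] / [2, 5] / [4] / [7]
Final shape: (3, 2, 1, 1).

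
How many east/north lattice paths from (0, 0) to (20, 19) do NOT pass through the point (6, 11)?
Number of paths = 64965790890

Total paths from (0, 0) to (20, 19): C(39, 20) = 68923264410. Paths through (6, 11): (paths (0, 0) → (6, 11)) × (paths (6, 11) → (20, 19)) = C(17, 6) · C(22, 14) = 12376 · 319770 = 3957473520. Avoidance count = 68923264410 − 3957473520 = 64965790890.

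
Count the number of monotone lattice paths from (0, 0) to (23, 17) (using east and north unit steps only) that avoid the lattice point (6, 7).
Number of paths = 74255713740

Total paths from (0, 0) to (23, 17): C(40, 23) = 88732378800. Paths through (6, 7): (paths (0, 0) → (6, 7)) × (paths (6, 7) → (23, 17)) = C(13, 6) · C(27, 17) = 1716 · 8436285 = 14476665060. Avoidance count = 88732378800 − 14476665060 = 74255713740.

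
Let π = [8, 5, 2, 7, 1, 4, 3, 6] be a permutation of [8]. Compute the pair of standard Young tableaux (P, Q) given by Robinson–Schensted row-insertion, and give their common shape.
P = [1, 3, 6] / [2, 4] / [5, 7] / [8];  Q = [1, 4, 8] / [2, 6] / [3, 7] / [5];  common shape = (3, 2, 2, 1)

Row-insert the values π_1, π_2, … into P one at a time, bumping the leftmost entry strictly greater than the inserted value down to the next row. The recording tableau Q records, in position (i, j), the step at which that cell was added to P.
  Insert 8 (step 1): P = [8];  Q = [1]
  Insert 5 (step 2): P = [5] / [8];  Q = [1] / [2]
  Insert 2 (step 3): P = [2] / [5] / [8];  Q = [1] / [2] / [3]
  Insert 7 (step 4): P = [2, 7] / [5] / [8];  Q = [1, 4] / [2] / [3]
  Insert 1 (step 5): P = [1, 7] / [2] / [5] / [8];  Q = [1, 4] / [2] / [3] / [5]
  Insert 4 (step 6): P = [1, 4] / [2, 7] / [5] / [8];  Q = [1, 4] / [2, 6] / [3] / [5]
  Insert 3 (step 7): P = [1, 3] / [2, 4] / [5, 7] / [8];  Q = [1, 4] / [2, 6] / [3, 7] / [5]
  Insert 6 (step 8): P = [1, 3, 6] / [2, 4] / [5, 7] / [8];  Q = [1, 4, 8] / [2, 6] / [3, 7] / [5]
Final shape: (3, 2, 2, 1).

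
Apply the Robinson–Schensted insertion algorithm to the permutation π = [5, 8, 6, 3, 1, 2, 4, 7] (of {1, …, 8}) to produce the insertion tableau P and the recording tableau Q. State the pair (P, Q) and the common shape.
P = [1, 2, 4, 7] / [3, 6] / [5] / [8];  Q = [1, 2, 7, 8] / [3, 6] / [4] / [5];  common shape = (4, 2, 1, 1)

Row-insert the values π_1, π_2, … into P one at a time, bumping the leftmost entry strictly greater than the inserted value down to the next row. The recording tableau Q records, in position (i, j), the step at which that cell was added to P.
  Insert 5 (step 1): P = [5];  Q = [1]
  Insert 8 (step 2): P = [5, 8];  Q = [1, 2]
  Insert 6 (step 3): P = [5, 6] / [8];  Q = [1, 2] / [3]
  Insert 3 (step 4): P = [3, 6] / [5] / [8];  Q = [1, 2] / [3] / [4]
  Insert 1 (step 5): P = [1, 6] / [3] / [5] / [8];  Q = [1, 2] / [3] / [4] / [5]
  Insert 2 (step 6): P = [1, 2] / [3, 6] / [5] / [8];  Q = [1, 2] / [3, 6] / [4] / [5]
  Insert 4 (step 7): P = [1, 2, 4] / [3, 6] / [5] / [8];  Q = [1, 2, 7] / [3, 6] / [4] / [5]
  Insert 7 (step 8): P = [1, 2, 4, 7] / [3, 6] / [5] / [8];  Q = [1, 2, 7, 8] / [3, 6] / [4] / [5]
Final shape: (4, 2, 1, 1).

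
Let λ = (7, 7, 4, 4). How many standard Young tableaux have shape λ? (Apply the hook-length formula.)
# SYT of shape (7, 7, 4, 4) = 177827650

Hook-length formula: f^λ = n! / Π hook(c), product over all cells c of the Young diagram. For λ = (7, 7, 4, 4), n = 22 boxes. Hook lengths by row (left-to-right, top-to-bottom): [10, 9, 8, 7, 4, 3, 2]; [9, 8, 7, 6, 3, 2, 1]; [5, 4, 3, 2]; [4, 3, 2, 1]. Product of hooks = 6320730931200. So f^λ = 22! / 6320730931200 = 1124000727777607680000 / 6320730931200 = 177827650.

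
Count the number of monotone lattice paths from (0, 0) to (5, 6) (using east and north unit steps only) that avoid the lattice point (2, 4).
Number of paths = 312

Total paths from (0, 0) to (5, 6): C(11, 5) = 462. Paths through (2, 4): (paths (0, 0) → (2, 4)) × (paths (2, 4) → (5, 6)) = C(6, 2) · C(5, 3) = 15 · 10 = 150. Avoidance count = 462 − 150 = 312.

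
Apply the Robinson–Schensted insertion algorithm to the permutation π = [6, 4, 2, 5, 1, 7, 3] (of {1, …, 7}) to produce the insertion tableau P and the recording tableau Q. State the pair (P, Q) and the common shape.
P = [1, 3, 7] / [2, 5] / [4] / [6];  Q = [1, 4, 6] / [2, 7] / [3] / [5];  common shape = (3, 2, 1, 1)

Row-insert the values π_1, π_2, … into P one at a time, bumping the leftmost entry strictly greater than the inserted value down to the next row. The recording tableau Q records, in position (i, j), the step at which that cell was added to P.
  Insert 6 (step 1): P = [6];  Q = [1]
  Insert 4 (step 2): P = [4] / [6];  Q = [1] / [2]
  Insert 2 (step 3): P = [2] / [4] / [6];  Q = [1] / [2] / [3]
  Insert 5 (step 4): P = [2, 5] / [4] / [6];  Q = [1, 4] / [2] / [3]
  Insert 1 (step 5): P = [1, 5] / [2] / [4] / [6];  Q = [1, 4] / [2] / [3] / [5]
  Insert 7 (step 6): P = [1, 5, 7] / [2] / [4] / [6];  Q = [1, 4, 6] / [2] / [3] / [5]
  Insert 3 (step 7): P = [1, 3, 7] / [2, 5] / [4] / [6];  Q = [1, 4, 6] / [2, 7] / [3] / [5]
Final shape: (3, 2, 1, 1).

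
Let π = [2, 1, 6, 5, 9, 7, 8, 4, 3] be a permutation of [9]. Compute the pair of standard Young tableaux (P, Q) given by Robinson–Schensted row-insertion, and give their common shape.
P = [1, 3, 7, 8] / [2, 4, 9] / [5] / [6];  Q = [1, 3, 5, 7] / [2, 4, 6] / [8] / [9];  common shape = (4, 3, 1, 1)

Row-insert the values π_1, π_2, … into P one at a time, bumping the leftmost entry strictly greater than the inserted value down to the next row. The recording tableau Q records, in position (i, j), the step at which that cell was added to P.
  Insert 2 (step 1): P = [2];  Q = [1]
  Insert 1 (step 2): P = [1] / [2];  Q = [1] / [2]
  Insert 6 (step 3): P = [1, 6] / [2];  Q = [1, 3] / [2]
  Insert 5 (step 4): P = [1, 5] / [2, 6];  Q = [1, 3] / [2, 4]
  Insert 9 (step 5): P = [1, 5, 9] / [2, 6];  Q = [1, 3, 5] / [2, 4]
  Insert 7 (step 6): P = [1, 5, 7] / [2, 6, 9];  Q = [1, 3, 5] / [2, 4, 6]
  Insert 8 (step 7): P = [1, 5, 7, 8] / [2, 6, 9];  Q = [1, 3, 5, 7] / [2, 4, 6]
  Insert 4 (step 8): P = [1, 4, 7, 8] / [2, 5, 9] / [6];  Q = [1, 3, 5, 7] / [2, 4, 6] / [8]
  Insert 3 (step 9): P = [1, 3, 7, 8] / [2, 4, 9] / [5] / [6];  Q = [1, 3, 5, 7] / [2, 4, 6] / [8] / [9]
Final shape: (4, 3, 1, 1).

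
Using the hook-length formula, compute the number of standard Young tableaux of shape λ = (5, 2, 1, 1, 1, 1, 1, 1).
# SYT of shape (5, 2, 1, 1, 1, 1, 1, 1) = 3003

Hook-length formula: f^λ = n! / Π hook(c), product over all cells c of the Young diagram. For λ = (5, 2, 1, 1, 1, 1, 1, 1), n = 13 boxes. Hook lengths by row (left-to-right, top-to-bottom): [12, 5, 3, 2, 1]; [8, 1]; [6]; [5]; [4]; [3]; [2]; [1]. Product of hooks = 2073600. So f^λ = 13! / 2073600 = 6227020800 / 2073600 = 3003.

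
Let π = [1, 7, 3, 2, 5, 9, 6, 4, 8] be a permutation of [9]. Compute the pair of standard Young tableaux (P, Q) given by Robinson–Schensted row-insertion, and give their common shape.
P = [1, 2, 4, 6, 8] / [3, 5] / [7, 9];  Q = [1, 2, 5, 6, 9] / [3, 7] / [4, 8];  common shape = (5, 2, 2)

Row-insert the values π_1, π_2, … into P one at a time, bumping the leftmost entry strictly greater than the inserted value down to the next row. The recording tableau Q records, in position (i, j), the step at which that cell was added to P.
  Insert 1 (step 1): P = [1];  Q = [1]
  Insert 7 (step 2): P = [1, 7];  Q = [1, 2]
  Insert 3 (step 3): P = [1, 3] / [7];  Q = [1, 2] / [3]
  Insert 2 (step 4): P = [1, 2] / [3] / [7];  Q = [1, 2] / [3] / [4]
  Insert 5 (step 5): P = [1, 2, 5] / [3] / [7];  Q = [1, 2, 5] / [3] / [4]
  Insert 9 (step 6): P = [1, 2, 5, 9] / [3] / [7];  Q = [1, 2, 5, 6] / [3] / [4]
  Insert 6 (step 7): P = [1, 2, 5, 6] / [3, 9] / [7];  Q = [1, 2, 5, 6] / [3, 7] / [4]
  Insert 4 (step 8): P = [1, 2, 4, 6] / [3, 5] / [7, 9];  Q = [1, 2, 5, 6] / [3, 7] / [4, 8]
  Insert 8 (step 9): P = [1, 2, 4, 6, 8] / [3, 5] / [7, 9];  Q = [1, 2, 5, 6, 9] / [3, 7] / [4, 8]
Final shape: (5, 2, 2).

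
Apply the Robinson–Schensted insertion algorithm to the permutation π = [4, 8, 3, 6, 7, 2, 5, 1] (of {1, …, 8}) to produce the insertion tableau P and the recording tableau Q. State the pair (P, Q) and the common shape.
P = [1, 5, 7] / [2, 6] / [3, 8] / [4];  Q = [1, 2, 5] / [3, 4] / [6, 7] / [8];  common shape = (3, 2, 2, 1)

Row-insert the values π_1, π_2, … into P one at a time, bumping the leftmost entry strictly greater than the inserted value down to the next row. The recording tableau Q records, in position (i, j), the step at which that cell was added to P.
  Insert 4 (step 1): P = [4];  Q = [1]
  Insert 8 (step 2): P = [4, 8];  Q = [1, 2]
  Insert 3 (step 3): P = [3, 8] / [4];  Q = [1, 2] / [3]
  Insert 6 (step 4): P = [3, 6] / [4, 8];  Q = [1, 2] / [3, 4]
  Insert 7 (step 5): P = [3, 6, 7] / [4, 8];  Q = [1, 2, 5] / [3, 4]
  Insert 2 (step 6): P = [2, 6, 7] / [3, 8] / [4];  Q = [1, 2, 5] / [3, 4] / [6]
  Insert 5 (step 7): P = [2, 5, 7] / [3, 6] / [4, 8];  Q = [1, 2, 5] / [3, 4] / [6, 7]
  Insert 1 (step 8): P = [1, 5, 7] / [2, 6] / [3, 8] / [4];  Q = [1, 2, 5] / [3, 4] / [6, 7] / [8]
Final shape: (3, 2, 2, 1).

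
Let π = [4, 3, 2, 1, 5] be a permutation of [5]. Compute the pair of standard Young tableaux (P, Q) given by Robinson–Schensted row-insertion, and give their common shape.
P = [1, 5] / [2] / [3] / [4];  Q = [1, 5] / [2] / [3] / [4];  common shape = (2, 1, 1, 1)

Row-insert the values π_1, π_2, … into P one at a time, bumping the leftmost entry strictly greater than the inserted value down to the next row. The recording tableau Q records, in position (i, j), the step at which that cell was added to P.
  Insert 4 (step 1): P = [4];  Q = [1]
  Insert 3 (step 2): P = [3] / [4];  Q = [1] / [2]
  Insert 2 (step 3): P = [2] / [3] / [4];  Q = [1] / [2] / [3]
  Insert 1 (step 4): P = [1] / [2] / [3] / [4];  Q = [1] / [2] / [3] / [4]
  Insert 5 (step 5): P = [1, 5] / [2] / [3] / [4];  Q = [1, 5] / [2] / [3] / [4]
Final shape: (2, 1, 1, 1).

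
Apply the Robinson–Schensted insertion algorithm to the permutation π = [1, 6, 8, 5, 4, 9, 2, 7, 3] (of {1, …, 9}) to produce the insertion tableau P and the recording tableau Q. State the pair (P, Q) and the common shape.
P = [1, 2, 3, 9] / [4, 7] / [5, 8] / [6];  Q = [1, 2, 3, 6] / [4, 8] / [5, 9] / [7];  common shape = (4, 2, 2, 1)

Row-insert the values π_1, π_2, … into P one at a time, bumping the leftmost entry strictly greater than the inserted value down to the next row. The recording tableau Q records, in position (i, j), the step at which that cell was added to P.
  Insert 1 (step 1): P = [1];  Q = [1]
  Insert 6 (step 2): P = [1, 6];  Q = [1, 2]
  Insert 8 (step 3): P = [1, 6, 8];  Q = [1, 2, 3]
  Insert 5 (step 4): P = [1, 5, 8] / [6];  Q = [1, 2, 3] / [4]
  Insert 4 (step 5): P = [1, 4, 8] / [5] / [6];  Q = [1, 2, 3] / [4] / [5]
  Insert 9 (step 6): P = [1, 4, 8, 9] / [5] / [6];  Q = [1, 2, 3, 6] / [4] / [5]
  Insert 2 (step 7): P = [1, 2, 8, 9] / [4] / [5] / [6];  Q = [1, 2, 3, 6] / [4] / [5] / [7]
  Insert 7 (step 8): P = [1, 2, 7, 9] / [4, 8] / [5] / [6];  Q = [1, 2, 3, 6] / [4, 8] / [5] / [7]
  Insert 3 (step 9): P = [1, 2, 3, 9] / [4, 7] / [5, 8] / [6];  Q = [1, 2, 3, 6] / [4, 8] / [5, 9] / [7]
Final shape: (4, 2, 2, 1).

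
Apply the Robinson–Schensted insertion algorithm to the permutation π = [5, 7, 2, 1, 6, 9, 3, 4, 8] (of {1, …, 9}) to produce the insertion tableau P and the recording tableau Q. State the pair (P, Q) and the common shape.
P = [1, 3, 4, 8] / [2, 6, 9] / [5, 7];  Q = [1, 2, 6, 9] / [3, 5, 8] / [4, 7];  common shape = (4, 3, 2)

Row-insert the values π_1, π_2, … into P one at a time, bumping the leftmost entry strictly greater than the inserted value down to the next row. The recording tableau Q records, in position (i, j), the step at which that cell was added to P.
  Insert 5 (step 1): P = [5];  Q = [1]
  Insert 7 (step 2): P = [5, 7];  Q = [1, 2]
  Insert 2 (step 3): P = [2, 7] / [5];  Q = [1, 2] / [3]
  Insert 1 (step 4): P = [1, 7] / [2] / [5];  Q = [1, 2] / [3] / [4]
  Insert 6 (step 5): P = [1, 6] / [2, 7] / [5];  Q = [1, 2] / [3, 5] / [4]
  Insert 9 (step 6): P = [1, 6, 9] / [2, 7] / [5];  Q = [1, 2, 6] / [3, 5] / [4]
  Insert 3 (step 7): P = [1, 3, 9] / [2, 6] / [5, 7];  Q = [1, 2, 6] / [3, 5] / [4, 7]
  Insert 4 (step 8): P = [1, 3, 4] / [2, 6, 9] / [5, 7];  Q = [1, 2, 6] / [3, 5, 8] / [4, 7]
  Insert 8 (step 9): P = [1, 3, 4, 8] / [2, 6, 9] / [5, 7];  Q = [1, 2, 6, 9] / [3, 5, 8] / [4, 7]
Final shape: (4, 3, 2).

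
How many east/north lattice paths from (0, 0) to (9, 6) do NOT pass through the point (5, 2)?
Number of paths = 3535

Total paths from (0, 0) to (9, 6): C(15, 9) = 5005. Paths through (5, 2): (paths (0, 0) → (5, 2)) × (paths (5, 2) → (9, 6)) = C(7, 5) · C(8, 4) = 21 · 70 = 1470. Avoidance count = 5005 − 1470 = 3535.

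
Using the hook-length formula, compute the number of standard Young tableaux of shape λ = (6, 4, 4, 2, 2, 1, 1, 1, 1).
# SYT of shape (6, 4, 4, 2, 2, 1, 1, 1, 1) = 1862340480

Hook-length formula: f^λ = n! / Π hook(c), product over all cells c of the Young diagram. For λ = (6, 4, 4, 2, 2, 1, 1, 1, 1), n = 22 boxes. Hook lengths by row (left-to-right, top-to-bottom): [14, 9, 6, 5, 2, 1]; [11, 6, 3, 2]; [10, 5, 2, 1]; [7, 2]; [6, 1]; [4]; [3]; [2]; [1]. Product of hooks = 603542016000. So f^λ = 22! / 603542016000 = 1124000727777607680000 / 603542016000 = 1862340480.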